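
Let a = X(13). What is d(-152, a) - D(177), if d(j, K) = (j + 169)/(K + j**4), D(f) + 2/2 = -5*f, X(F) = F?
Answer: 472942218511/533794829 ≈ 886.00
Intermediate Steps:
D(f) = -1 - 5*f
a = 13
d(j, K) = (169 + j)/(K + j**4)
d(-152, a) - D(177) = (169 - 152)/(13 + (-152)**4) - (-1 - 5*177) = 17/(13 + 533794816) - (-1 - 885) = 17/533794829 - 1*(-886) = (1/533794829)*17 + 886 = 17/533794829 + 886 = 472942218511/533794829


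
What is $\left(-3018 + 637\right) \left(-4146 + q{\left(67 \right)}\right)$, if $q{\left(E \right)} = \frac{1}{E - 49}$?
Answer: $\frac{177686887}{18} \approx 9.8715 \cdot 10^{6}$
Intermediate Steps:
$q{\left(E \right)} = \frac{1}{-49 + E}$
$\left(-3018 + 637\right) \left(-4146 + q{\left(67 \right)}\right) = \left(-3018 + 637\right) \left(-4146 + \frac{1}{-49 + 67}\right) = - 2381 \left(-4146 + \frac{1}{18}\right) = \left(-2381\right) \left(- \frac{74627}{18}\right) = \frac{177686887}{18}$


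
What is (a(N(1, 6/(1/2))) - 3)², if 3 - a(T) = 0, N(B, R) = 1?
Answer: 0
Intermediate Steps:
a(T) = 3 (a(T) = 3 - 1*0 = 3 + 0 = 3)
(a(N(1, 6/(1/2))) - 3)² = (3 - 3)² = 0² = 0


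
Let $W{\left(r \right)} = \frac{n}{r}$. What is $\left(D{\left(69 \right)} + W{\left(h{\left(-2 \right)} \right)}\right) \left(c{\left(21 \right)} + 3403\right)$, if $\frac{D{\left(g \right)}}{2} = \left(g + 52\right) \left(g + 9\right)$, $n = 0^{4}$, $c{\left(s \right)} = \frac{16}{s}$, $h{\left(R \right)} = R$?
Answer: $\frac{449745868}{7} \approx 6.4249 \cdot 10^{7}$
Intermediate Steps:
$n = 0$
$D{\left(g \right)} = 2 \left(9 + g\right) \left(52 + g\right)$ ($D{\left(g \right)} = 2 \left(g + 52\right) \left(g + 9\right) = 2 \left(52 + g\right) \left(9 + g\right) = 2 \left(9 + g\right) \left(52 + g\right)$)
$W{\left(r \right)} = 0$ ($W{\left(r \right)} = \frac{0}{r} = 0$)
$\left(D{\left(69 \right)} + W{\left(h{\left(-2 \right)} \right)}\right) \left(c{\left(21 \right)} + 3403\right) = \left(\left(936 + 2 \cdot 69^{2} + 122 \cdot 69\right) + 0\right) \left(\frac{16}{21} + 3403\right) = \left(\left(936 + 2 \cdot 4761 + 8418\right) + 0\right) \left(16 \cdot \frac{1}{21} + 3403\right) = \left(\left(936 + 9522 + 8418\right) + 0\right) \left(\frac{16}{21} + 3403\right) = \left(18876 + 0\right) \frac{71479}{21} = 18876 \cdot \frac{71479}{21} = \frac{449745868}{7}$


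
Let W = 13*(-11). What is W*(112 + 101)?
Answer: -30459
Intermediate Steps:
W = -143
W*(112 + 101) = -143*(112 + 101) = -143*213 = -30459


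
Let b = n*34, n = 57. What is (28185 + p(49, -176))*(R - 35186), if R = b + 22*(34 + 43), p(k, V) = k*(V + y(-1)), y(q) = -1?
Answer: -615681648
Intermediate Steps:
b = 1938 (b = 57*34 = 1938)
p(k, V) = k*(-1 + V) (p(k, V) = k*(V - 1) = k*(-1 + V))
R = 3632 (R = 1938 + 22*(34 + 43) = 1938 + 22*77 = 1938 + 1694 = 3632)
(28185 + p(49, -176))*(R - 35186) = (28185 + 49*(-1 - 176))*(3632 - 35186) = (28185 + 49*(-177))*(-31554) = (28185 - 8673)*(-31554) = 19512*(-31554) = -615681648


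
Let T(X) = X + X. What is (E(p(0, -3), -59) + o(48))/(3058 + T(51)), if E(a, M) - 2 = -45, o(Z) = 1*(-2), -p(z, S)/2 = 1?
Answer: -9/632 ≈ -0.014241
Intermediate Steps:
p(z, S) = -2 (p(z, S) = -2*1 = -2)
o(Z) = -2
E(a, M) = -43 (E(a, M) = 2 - 45 = -43)
T(X) = 2*X
(E(p(0, -3), -59) + o(48))/(3058 + T(51)) = (-43 - 2)/(3058 + 2*51) = -45/(3058 + 102) = -45/3160 = -45*1/3160 = -9/632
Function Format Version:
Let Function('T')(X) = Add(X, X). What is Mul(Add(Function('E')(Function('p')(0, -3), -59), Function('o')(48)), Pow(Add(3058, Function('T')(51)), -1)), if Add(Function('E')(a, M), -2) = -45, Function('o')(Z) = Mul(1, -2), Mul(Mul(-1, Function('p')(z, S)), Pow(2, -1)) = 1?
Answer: Rational(-9, 632) ≈ -0.014241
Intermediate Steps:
Function('p')(z, S) = -2 (Function('p')(z, S) = Mul(-2, 1) = -2)
Function('o')(Z) = -2
Function('E')(a, M) = -43 (Function('E')(a, M) = Add(2, -45) = -43)
Function('T')(X) = Mul(2, X)
Mul(Add(Function('E')(Function('p')(0, -3), -59), Function('o')(48)), Pow(Add(3058, Function('T')(51)), -1)) = Mul(Add(-43, -2), Pow(Add(3058, Mul(2, 51)), -1)) = Mul(-45, Pow(Add(3058, 102), -1)) = Mul(-45, Pow(3160, -1)) = Mul(-45, Rational(1, 3160)) = Rational(-9, 632)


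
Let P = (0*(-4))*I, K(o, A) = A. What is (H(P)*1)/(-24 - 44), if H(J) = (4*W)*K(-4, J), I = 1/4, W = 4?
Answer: 0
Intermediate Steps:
I = 1/4 ≈ 0.25000
P = 0 (P = (0*(-4))*(1/4) = 0*(1/4) = 0)
H(J) = 16*J (H(J) = (4*4)*J = 16*J)
(H(P)*1)/(-24 - 44) = ((16*0)*1)/(-24 - 44) = (0*1)/(-68) = 0*(-1/68) = 0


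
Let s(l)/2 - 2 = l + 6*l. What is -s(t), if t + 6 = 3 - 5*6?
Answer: 458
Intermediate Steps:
t = -33 (t = -6 + (3 - 5*6) = -6 + (3 - 30) = -6 - 27 = -33)
s(l) = 4 + 14*l (s(l) = 4 + 2*(l + 6*l) = 4 + 2*(7*l) = 4 + 14*l)
-s(t) = -(4 + 14*(-33)) = -(4 - 462) = -1*(-458) = 458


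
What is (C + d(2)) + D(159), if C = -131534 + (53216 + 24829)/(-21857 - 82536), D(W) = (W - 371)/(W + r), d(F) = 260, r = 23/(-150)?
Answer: -326532452647629/2487372011 ≈ -1.3128e+5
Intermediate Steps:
r = -23/150 (r = 23*(-1/150) = -23/150 ≈ -0.15333)
D(W) = (-371 + W)/(-23/150 + W) (D(W) = (W - 371)/(W - 23/150) = (-371 + W)/(-23/150 + W))
C = -13731306907/104393 (C = -131534 + 78045/(-104393) = -131534 + 78045*(-1/104393) = -131534 - 78045/104393 = -13731306907/104393 ≈ -1.3153e+5)
(C + d(2)) + D(159) = (-13731306907/104393 + 260) + 150*(-371 + 159)/(-23 + 150*159) = -13704164727/104393 + 150*(-212)/(-23 + 23850) = -13704164727/104393 + 150*(-212)/23827 = -13704164727/104393 + 150*(1/23827)*(-212) = -13704164727/104393 - 31800/23827 = -326532452647629/2487372011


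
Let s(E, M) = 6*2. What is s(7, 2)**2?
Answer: 144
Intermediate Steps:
s(E, M) = 12
s(7, 2)**2 = 12**2 = 144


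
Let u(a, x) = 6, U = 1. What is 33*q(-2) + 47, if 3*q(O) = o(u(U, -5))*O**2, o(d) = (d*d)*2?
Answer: 3215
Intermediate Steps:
o(d) = 2*d**2 (o(d) = d**2*2 = 2*d**2)
q(O) = 24*O**2 (q(O) = ((2*6**2)*O**2)/3 = ((2*36)*O**2)/3 = (72*O**2)/3 = 24*O**2)
33*q(-2) + 47 = 33*(24*(-2)**2) + 47 = 33*(24*4) + 47 = 33*96 + 47 = 3168 + 47 = 3215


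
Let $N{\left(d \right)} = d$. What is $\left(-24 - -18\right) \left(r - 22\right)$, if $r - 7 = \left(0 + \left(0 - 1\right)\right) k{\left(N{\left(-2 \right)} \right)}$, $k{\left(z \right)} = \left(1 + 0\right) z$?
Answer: $78$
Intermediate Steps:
$k{\left(z \right)} = z$ ($k{\left(z \right)} = 1 z = z$)
$r = 9$ ($r = 7 + \left(0 + \left(0 - 1\right)\right) \left(-2\right) = 7 + \left(0 - 1\right) \left(-2\right) = 7 - -2 = 7 + 2 = 9$)
$\left(-24 - -18\right) \left(r - 22\right) = \left(-24 - -18\right) \left(9 - 22\right) = \left(-24 + 18\right) \left(-13\right) = \left(-6\right) \left(-13\right) = 78$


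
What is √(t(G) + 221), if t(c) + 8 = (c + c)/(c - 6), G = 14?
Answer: √866/2 ≈ 14.714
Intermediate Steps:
t(c) = -8 + 2*c/(-6 + c) (t(c) = -8 + (c + c)/(c - 6) = -8 + (2*c)/(-6 + c) = -8 + 2*c/(-6 + c))
√(t(G) + 221) = √(6*(8 - 1*14)/(-6 + 14) + 221) = √(6*(8 - 14)/8 + 221) = √(6*(⅛)*(-6) + 221) = √(-9/2 + 221) = √(433/2) = √866/2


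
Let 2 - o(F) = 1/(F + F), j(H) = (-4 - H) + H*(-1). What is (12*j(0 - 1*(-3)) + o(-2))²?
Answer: 221841/16 ≈ 13865.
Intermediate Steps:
j(H) = -4 - 2*H (j(H) = (-4 - H) - H = -4 - 2*H)
o(F) = 2 - 1/(2*F) (o(F) = 2 - 1/(F + F) = 2 - 1/(2*F))
(12*j(0 - 1*(-3)) + o(-2))² = (12*(-4 - 2*(0 - 1*(-3))) + (2 - ½/(-2)))² = (12*(-4 - 2*(0 + 3)) + (2 - ½*(-½)))² = (12*(-4 - 2*3) + (2 + ¼))² = (12*(-4 - 6) + 9/4)² = (12*(-10) + 9/4)² = (-120 + 9/4)² = (-471/4)² = 221841/16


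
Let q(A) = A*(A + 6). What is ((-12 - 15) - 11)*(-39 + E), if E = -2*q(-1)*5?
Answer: -418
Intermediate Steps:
q(A) = A*(6 + A)
E = 50 (E = -(-2)*(6 - 1)*5 = -(-2)*5*5 = -2*(-5)*5 = 10*5 = 50)
((-12 - 15) - 11)*(-39 + E) = ((-12 - 15) - 11)*(-39 + 50) = (-27 - 11)*11 = -38*11 = -418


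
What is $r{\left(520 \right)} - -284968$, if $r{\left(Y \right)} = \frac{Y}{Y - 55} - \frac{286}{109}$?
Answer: $\frac{2888705354}{10137} \approx 2.8497 \cdot 10^{5}$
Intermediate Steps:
$r{\left(Y \right)} = - \frac{286}{109} + \frac{Y}{-55 + Y}$ ($r{\left(Y \right)} = \frac{Y}{-55 + Y} - \frac{286}{109} = - \frac{286}{109} + \frac{Y}{-55 + Y}$)
$r{\left(520 \right)} - -284968 = \frac{15730 - 92040}{109 \left(-55 + 520\right)} - -284968 = \frac{15730 - 92040}{109 \cdot 465} + 284968 = \frac{1}{109} \cdot \frac{1}{465} \left(-76310\right) + 284968 = - \frac{15262}{10137} + 284968 = \frac{2888705354}{10137}$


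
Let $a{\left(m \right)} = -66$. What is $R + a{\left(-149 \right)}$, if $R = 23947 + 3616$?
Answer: $27497$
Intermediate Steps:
$R = 27563$
$R + a{\left(-149 \right)} = 27563 - 66 = 27497$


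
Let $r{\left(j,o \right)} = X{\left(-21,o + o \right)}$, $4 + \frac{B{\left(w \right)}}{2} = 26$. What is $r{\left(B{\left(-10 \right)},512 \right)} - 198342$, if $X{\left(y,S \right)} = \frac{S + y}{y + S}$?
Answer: $-198341$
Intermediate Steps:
$B{\left(w \right)} = 44$ ($B{\left(w \right)} = -8 + 2 \cdot 26 = -8 + 52 = 44$)
$X{\left(y,S \right)} = 1$ ($X{\left(y,S \right)} = \frac{S + y}{S + y} = 1$)
$r{\left(j,o \right)} = 1$
$r{\left(B{\left(-10 \right)},512 \right)} - 198342 = 1 - 198342 = -198341$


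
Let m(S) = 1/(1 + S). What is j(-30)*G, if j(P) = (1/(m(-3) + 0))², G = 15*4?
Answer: 240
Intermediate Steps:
G = 60
j(P) = 4 (j(P) = (1/(1/(1 - 3) + 0))² = (1/(1/(-2) + 0))² = (1/(-½ + 0))² = (1/(-½))² = (-2)² = 4)
j(-30)*G = 4*60 = 240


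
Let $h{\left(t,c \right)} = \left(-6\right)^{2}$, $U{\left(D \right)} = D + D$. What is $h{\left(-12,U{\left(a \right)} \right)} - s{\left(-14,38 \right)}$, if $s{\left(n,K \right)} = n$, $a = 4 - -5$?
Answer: $50$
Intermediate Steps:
$a = 9$ ($a = 4 + 5 = 9$)
$U{\left(D \right)} = 2 D$
$h{\left(t,c \right)} = 36$
$h{\left(-12,U{\left(a \right)} \right)} - s{\left(-14,38 \right)} = 36 - -14 = 36 + 14 = 50$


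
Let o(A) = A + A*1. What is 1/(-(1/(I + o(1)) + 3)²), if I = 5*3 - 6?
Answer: -121/1156 ≈ -0.10467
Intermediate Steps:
o(A) = 2*A (o(A) = A + A = 2*A)
I = 9 (I = 15 - 6 = 9)
1/(-(1/(I + o(1)) + 3)²) = 1/(-(1/(9 + 2*1) + 3)²) = 1/(-(1/(9 + 2) + 3)²) = 1/(-(1/11 + 3)²) = 1/(-(34/11)²) = 1/(-1*1156/121) = 1/(-1156/121) = -121/1156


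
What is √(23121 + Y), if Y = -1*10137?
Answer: 2*√3246 ≈ 113.95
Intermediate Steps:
Y = -10137
√(23121 + Y) = √(23121 - 10137) = √12984 = 2*√3246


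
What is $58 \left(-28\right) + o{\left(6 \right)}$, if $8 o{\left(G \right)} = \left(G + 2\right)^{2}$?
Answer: $-1616$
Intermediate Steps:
$o{\left(G \right)} = \frac{\left(2 + G\right)^{2}}{8}$ ($o{\left(G \right)} = \frac{\left(G + 2\right)^{2}}{8} = \frac{\left(2 + G\right)^{2}}{8}$)
$58 \left(-28\right) + o{\left(6 \right)} = 58 \left(-28\right) + \frac{\left(2 + 6\right)^{2}}{8} = -1624 + \frac{8^{2}}{8} = -1624 + \frac{1}{8} \cdot 64 = -1624 + 8 = -1616$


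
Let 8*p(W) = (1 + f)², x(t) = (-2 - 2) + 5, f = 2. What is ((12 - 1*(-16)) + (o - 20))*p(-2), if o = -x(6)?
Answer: 63/8 ≈ 7.8750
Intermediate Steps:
x(t) = 1 (x(t) = -4 + 5 = 1)
p(W) = 9/8 (p(W) = (1 + 2)²/8 = (⅛)*3² = (⅛)*9 = 9/8)
o = -1 (o = -1*1 = -1)
((12 - 1*(-16)) + (o - 20))*p(-2) = ((12 - 1*(-16)) + (-1 - 20))*(9/8) = ((12 + 16) - 21)*(9/8) = (28 - 21)*(9/8) = 7*(9/8) = 63/8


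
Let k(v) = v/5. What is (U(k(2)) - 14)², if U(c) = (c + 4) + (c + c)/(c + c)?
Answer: 1849/25 ≈ 73.960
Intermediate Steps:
k(v) = v/5 (k(v) = v*(⅕) = v/5)
U(c) = 5 + c (U(c) = (4 + c) + (2*c)/((2*c)) = (4 + c) + (2*c)*(1/(2*c)) = (4 + c) + 1 = 5 + c)
(U(k(2)) - 14)² = ((5 + (⅕)*2) - 14)² = ((5 + ⅖) - 14)² = (27/5 - 14)² = (-43/5)² = 1849/25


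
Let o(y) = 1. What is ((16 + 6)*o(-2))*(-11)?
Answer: -242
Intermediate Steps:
((16 + 6)*o(-2))*(-11) = ((16 + 6)*1)*(-11) = (22*1)*(-11) = 22*(-11) = -242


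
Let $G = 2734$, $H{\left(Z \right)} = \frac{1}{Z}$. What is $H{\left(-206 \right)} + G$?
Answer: $\frac{563203}{206} \approx 2734.0$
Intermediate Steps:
$H{\left(-206 \right)} + G = \frac{1}{-206} + 2734 = - \frac{1}{206} + 2734 = \frac{563203}{206}$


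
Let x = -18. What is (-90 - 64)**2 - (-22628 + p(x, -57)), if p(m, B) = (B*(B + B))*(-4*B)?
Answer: -1435200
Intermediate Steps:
p(m, B) = -8*B**3 (p(m, B) = (B*(2*B))*(-4*B) = (2*B**2)*(-4*B) = -8*B**3)
(-90 - 64)**2 - (-22628 + p(x, -57)) = (-90 - 64)**2 - (-22628 - 8*(-57)**3) = (-154)**2 - (-22628 - 8*(-185193)) = 23716 - (-22628 + 1481544) = 23716 - 1*1458916 = 23716 - 1458916 = -1435200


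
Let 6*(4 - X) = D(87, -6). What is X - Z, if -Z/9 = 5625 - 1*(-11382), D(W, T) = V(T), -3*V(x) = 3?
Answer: 918403/6 ≈ 1.5307e+5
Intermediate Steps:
V(x) = -1 (V(x) = -⅓*3 = -1)
D(W, T) = -1
X = 25/6 (X = 4 - ⅙*(-1) = 4 + ⅙ = 25/6 ≈ 4.1667)
Z = -153063 (Z = -9*(5625 - 1*(-11382)) = -9*(5625 + 11382) = -9*17007 = -153063)
X - Z = 25/6 - 1*(-153063) = 25/6 + 153063 = 918403/6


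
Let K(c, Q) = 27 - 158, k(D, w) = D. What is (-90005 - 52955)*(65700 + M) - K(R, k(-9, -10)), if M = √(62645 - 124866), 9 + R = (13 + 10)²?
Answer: -9392471869 - 142960*I*√62221 ≈ -9.3925e+9 - 3.566e+7*I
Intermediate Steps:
R = 520 (R = -9 + (13 + 10)² = -9 + 23² = -9 + 529 = 520)
M = I*√62221 (M = √(-62221) = I*√62221 ≈ 249.44*I)
K(c, Q) = -131
(-90005 - 52955)*(65700 + M) - K(R, k(-9, -10)) = (-90005 - 52955)*(65700 + I*√62221) - 1*(-131) = -142960*(65700 + I*√62221) + 131 = (-9392472000 - 142960*I*√62221) + 131 = -9392471869 - 142960*I*√62221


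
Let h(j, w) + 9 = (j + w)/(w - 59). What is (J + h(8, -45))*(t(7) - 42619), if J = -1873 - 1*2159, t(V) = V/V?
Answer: 8954617143/52 ≈ 1.7220e+8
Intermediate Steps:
t(V) = 1
J = -4032 (J = -1873 - 2159 = -4032)
h(j, w) = -9 + (j + w)/(-59 + w) (h(j, w) = -9 + (j + w)/(w - 59) = -9 + (j + w)/(-59 + w))
(J + h(8, -45))*(t(7) - 42619) = (-4032 + (531 + 8 - 8*(-45))/(-59 - 45))*(1 - 42619) = (-4032 + (531 + 8 + 360)/(-104))*(-42618) = (-4032 - 1/104*899)*(-42618) = (-4032 - 899/104)*(-42618) = -420227/104*(-42618) = 8954617143/52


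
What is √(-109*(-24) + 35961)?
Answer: √38577 ≈ 196.41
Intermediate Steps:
√(-109*(-24) + 35961) = √(2616 + 35961) = √38577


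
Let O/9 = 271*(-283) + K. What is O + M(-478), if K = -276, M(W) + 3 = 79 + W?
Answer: -693123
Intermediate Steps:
M(W) = 76 + W (M(W) = -3 + (79 + W) = 76 + W)
O = -692721 (O = 9*(271*(-283) - 276) = 9*(-76693 - 276) = 9*(-76969) = -692721)
O + M(-478) = -692721 + (76 - 478) = -692721 - 402 = -693123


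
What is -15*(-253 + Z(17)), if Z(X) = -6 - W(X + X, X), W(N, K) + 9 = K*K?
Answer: 8085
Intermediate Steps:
W(N, K) = -9 + K² (W(N, K) = -9 + K*K = -9 + K²)
Z(X) = 3 - X² (Z(X) = -6 - (-9 + X²) = -6 + (9 - X²) = 3 - X²)
-15*(-253 + Z(17)) = -15*(-253 + (3 - 1*17²)) = -15*(-253 + (3 - 1*289)) = -15*(-253 + (3 - 289)) = -15*(-253 - 286) = -15*(-539) = 8085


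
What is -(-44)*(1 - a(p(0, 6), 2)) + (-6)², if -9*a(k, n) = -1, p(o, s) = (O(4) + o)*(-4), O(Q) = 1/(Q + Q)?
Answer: 676/9 ≈ 75.111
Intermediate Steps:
O(Q) = 1/(2*Q)
p(o, s) = -½ - 4*o (p(o, s) = ((½)/4 + o)*(-4) = ((½)*(¼) + o)*(-4) = (⅛ + o)*(-4) = -½ - 4*o)
a(k, n) = ⅑ (a(k, n) = -⅑*(-1) = ⅑)
-(-44)*(1 - a(p(0, 6), 2)) + (-6)² = -(-44)*(1 - 1*⅑) + (-6)² = -(-44)*(1 - ⅑) + 36 = -(-44)*8/9 + 36 = -44*(-8/9) + 36 = 352/9 + 36 = 676/9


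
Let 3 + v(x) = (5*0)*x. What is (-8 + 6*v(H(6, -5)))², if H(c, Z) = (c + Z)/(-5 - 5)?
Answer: 676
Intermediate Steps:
H(c, Z) = -Z/10 - c/10 (H(c, Z) = (Z + c)/(-10) = (Z + c)*(-⅒) = -Z/10 - c/10)
v(x) = -3 (v(x) = -3 + (5*0)*x = -3 + 0*x = -3 + 0 = -3)
(-8 + 6*v(H(6, -5)))² = (-8 + 6*(-3))² = (-8 - 18)² = (-26)² = 676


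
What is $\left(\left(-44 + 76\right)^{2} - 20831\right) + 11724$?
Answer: $-8083$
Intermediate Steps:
$\left(\left(-44 + 76\right)^{2} - 20831\right) + 11724 = \left(32^{2} - 20831\right) + 11724 = \left(1024 - 20831\right) + 11724 = -19807 + 11724 = -8083$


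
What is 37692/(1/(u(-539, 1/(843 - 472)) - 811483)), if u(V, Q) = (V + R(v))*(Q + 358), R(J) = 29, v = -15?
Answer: -13900729806036/371 ≈ -3.7468e+10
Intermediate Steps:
u(V, Q) = (29 + V)*(358 + Q) (u(V, Q) = (V + 29)*(Q + 358) = (29 + V)*(358 + Q))
37692/(1/(u(-539, 1/(843 - 472)) - 811483)) = 37692/(1/((10382 + 29/(843 - 472) + 358*(-539) - 539/(843 - 472)) - 811483)) = 37692/(1/((10382 + 29/371 - 192962 - 539/371) - 811483)) = 37692/(1/((10382 + 29*(1/371) - 192962 + (1/371)*(-539)) - 811483)) = 37692/(1/((10382 + 29/371 - 192962 - 77/53) - 811483)) = 37692/(1/(-67737690/371 - 811483)) = 37692/(1/(-368797883/371)) = 37692/(-371/368797883) = 37692*(-368797883/371) = -13900729806036/371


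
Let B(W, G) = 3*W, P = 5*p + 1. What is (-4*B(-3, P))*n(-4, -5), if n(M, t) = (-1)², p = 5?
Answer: 36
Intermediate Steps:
n(M, t) = 1
P = 26 (P = 5*5 + 1 = 25 + 1 = 26)
(-4*B(-3, P))*n(-4, -5) = -12*(-3)*1 = -4*(-9)*1 = 36*1 = 36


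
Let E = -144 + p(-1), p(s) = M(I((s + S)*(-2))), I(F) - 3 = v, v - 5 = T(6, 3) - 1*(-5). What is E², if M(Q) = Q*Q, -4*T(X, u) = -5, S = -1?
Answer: 893025/256 ≈ 3488.4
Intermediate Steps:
T(X, u) = 5/4 (T(X, u) = -¼*(-5) = 5/4)
v = 45/4 (v = 5 + (5/4 - 1*(-5)) = 5 + (5/4 + 5) = 5 + 25/4 = 45/4 ≈ 11.250)
I(F) = 57/4 (I(F) = 3 + 45/4 = 57/4)
M(Q) = Q²
p(s) = 3249/16 (p(s) = (57/4)² = 3249/16)
E = 945/16 (E = -144 + 3249/16 = 945/16 ≈ 59.063)
E² = (945/16)² = 893025/256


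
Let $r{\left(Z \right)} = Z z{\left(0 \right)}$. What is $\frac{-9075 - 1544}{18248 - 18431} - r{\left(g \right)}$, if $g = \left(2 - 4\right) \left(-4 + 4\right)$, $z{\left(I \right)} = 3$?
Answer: $\frac{10619}{183} \approx 58.027$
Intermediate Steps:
$g = 0$ ($g = \left(-2\right) 0 = 0$)
$r{\left(Z \right)} = 3 Z$ ($r{\left(Z \right)} = Z 3 = 3 Z$)
$\frac{-9075 - 1544}{18248 - 18431} - r{\left(g \right)} = \frac{-9075 - 1544}{18248 - 18431} - 3 \cdot 0 = - \frac{10619}{-183} - 0 = \left(-10619\right) \left(- \frac{1}{183}\right) + 0 = \frac{10619}{183} + 0 = \frac{10619}{183}$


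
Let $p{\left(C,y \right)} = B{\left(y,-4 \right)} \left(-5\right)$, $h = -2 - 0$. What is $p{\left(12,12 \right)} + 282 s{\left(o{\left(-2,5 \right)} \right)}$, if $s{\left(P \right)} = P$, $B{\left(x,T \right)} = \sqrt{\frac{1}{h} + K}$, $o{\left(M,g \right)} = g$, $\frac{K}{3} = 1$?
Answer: $1410 - \frac{5 \sqrt{10}}{2} \approx 1402.1$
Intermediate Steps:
$K = 3$ ($K = 3 \cdot 1 = 3$)
$h = -2$ ($h = -2 + 0 = -2$)
$B{\left(x,T \right)} = \frac{\sqrt{10}}{2}$ ($B{\left(x,T \right)} = \sqrt{\frac{1}{-2} + 3} = \sqrt{- \frac{1}{2} + 3} = \sqrt{\frac{5}{2}} = \frac{\sqrt{10}}{2}$)
$p{\left(C,y \right)} = - \frac{5 \sqrt{10}}{2}$ ($p{\left(C,y \right)} = \frac{\sqrt{10}}{2} \left(-5\right) = - \frac{5 \sqrt{10}}{2}$)
$p{\left(12,12 \right)} + 282 s{\left(o{\left(-2,5 \right)} \right)} = - \frac{5 \sqrt{10}}{2} + 282 \cdot 5 = - \frac{5 \sqrt{10}}{2} + 1410 = 1410 - \frac{5 \sqrt{10}}{2}$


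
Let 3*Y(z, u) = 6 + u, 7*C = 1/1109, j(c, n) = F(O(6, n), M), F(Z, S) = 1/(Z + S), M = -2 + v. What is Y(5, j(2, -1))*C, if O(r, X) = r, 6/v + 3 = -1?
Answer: 32/116445 ≈ 0.00027481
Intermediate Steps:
v = -3/2 (v = 6/(-3 - 1) = 6/(-4) = 6*(-1/4) = -3/2 ≈ -1.5000)
M = -7/2 (M = -2 - 3/2 = -7/2 ≈ -3.5000)
F(Z, S) = 1/(S + Z)
j(c, n) = 2/5 (j(c, n) = 1/(-7/2 + 6) = 1/(5/2) = 2/5)
C = 1/7763 (C = (1/7)/1109 = (1/7)*(1/1109) = 1/7763 ≈ 0.00012882)
Y(z, u) = 2 + u/3 (Y(z, u) = (6 + u)/3 = 2 + u/3)
Y(5, j(2, -1))*C = (2 + (1/3)*(2/5))*(1/7763) = (2 + 2/15)*(1/7763) = (32/15)*(1/7763) = 32/116445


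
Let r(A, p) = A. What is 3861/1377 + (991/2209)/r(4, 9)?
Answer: 1314089/450636 ≈ 2.9161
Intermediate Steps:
3861/1377 + (991/2209)/r(4, 9) = 3861/1377 + (991/2209)/4 = 3861*(1/1377) + (991*(1/2209))*(1/4) = 143/51 + (991/2209)*(1/4) = 143/51 + 991/8836 = 1314089/450636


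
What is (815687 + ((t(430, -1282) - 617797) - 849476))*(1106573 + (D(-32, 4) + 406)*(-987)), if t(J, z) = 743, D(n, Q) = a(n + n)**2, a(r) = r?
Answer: 2171798657543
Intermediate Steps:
D(n, Q) = 4*n**2 (D(n, Q) = (n + n)**2 = (2*n)**2 = 4*n**2)
(815687 + ((t(430, -1282) - 617797) - 849476))*(1106573 + (D(-32, 4) + 406)*(-987)) = (815687 + ((743 - 617797) - 849476))*(1106573 + (4*(-32)**2 + 406)*(-987)) = (815687 + (-617054 - 849476))*(1106573 + (4*1024 + 406)*(-987)) = (815687 - 1466530)*(1106573 + (4096 + 406)*(-987)) = -650843*(1106573 + 4502*(-987)) = -650843*(1106573 - 4443474) = -650843*(-3336901) = 2171798657543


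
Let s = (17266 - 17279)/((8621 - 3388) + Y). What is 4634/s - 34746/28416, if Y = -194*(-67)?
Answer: -400108977427/61568 ≈ -6.4986e+6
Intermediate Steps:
Y = 12998
s = -13/18231 (s = (17266 - 17279)/((8621 - 3388) + 12998) = -13/(5233 + 12998) = -13/18231 ≈ -0.00071307)
4634/s - 34746/28416 = 4634/(-13/18231) - 34746/28416 = 4634*(-18231/13) - 34746*1/28416 = -84482454/13 - 5791/4736 = -400108977427/61568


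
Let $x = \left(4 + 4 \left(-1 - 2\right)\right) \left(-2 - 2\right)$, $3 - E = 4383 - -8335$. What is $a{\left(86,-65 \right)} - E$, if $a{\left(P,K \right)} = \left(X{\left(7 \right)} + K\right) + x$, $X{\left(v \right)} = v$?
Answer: $12689$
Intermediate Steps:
$E = -12715$ ($E = 3 - \left(4383 - -8335\right) = 3 - \left(4383 + 8335\right) = 3 - 12718 = -12715$)
$x = 32$ ($x = \left(4 + 4 \left(-3\right)\right) \left(-4\right) = \left(4 - 12\right) \left(-4\right) = \left(-8\right) \left(-4\right) = 32$)
$a{\left(P,K \right)} = 39 + K$ ($a{\left(P,K \right)} = \left(7 + K\right) + 32 = 39 + K$)
$a{\left(86,-65 \right)} - E = \left(39 - 65\right) - -12715 = -26 + 12715 = 12689$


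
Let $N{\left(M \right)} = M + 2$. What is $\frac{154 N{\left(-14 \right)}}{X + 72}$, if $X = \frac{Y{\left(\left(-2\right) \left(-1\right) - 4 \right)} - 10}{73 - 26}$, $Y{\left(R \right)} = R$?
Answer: $- \frac{7238}{281} \approx -25.758$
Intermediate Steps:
$N{\left(M \right)} = 2 + M$
$X = - \frac{12}{47}$ ($X = \frac{\left(\left(-2\right) \left(-1\right) - 4\right) - 10}{73 - 26} = \frac{\left(2 - 4\right) - 10}{47} = \left(-2 - 10\right) \frac{1}{47} = \left(-12\right) \frac{1}{47} = - \frac{12}{47} \approx -0.25532$)
$\frac{154 N{\left(-14 \right)}}{X + 72} = \frac{154 \left(2 - 14\right)}{- \frac{12}{47} + 72} = \frac{154 \left(-12\right)}{\frac{3372}{47}} = \left(-1848\right) \frac{47}{3372} = - \frac{7238}{281}$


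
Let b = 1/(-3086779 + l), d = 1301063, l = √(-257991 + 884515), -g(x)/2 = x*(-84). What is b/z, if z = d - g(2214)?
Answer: -3086779/8852759117206976187 - 2*√156631/8852759117206976187 ≈ -3.4877e-13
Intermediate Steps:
g(x) = 168*x (g(x) = -2*x*(-84) = -(-168)*x = 168*x)
l = 2*√156631 (l = √626524 = 2*√156631 ≈ 791.53)
z = 929111 (z = 1301063 - 168*2214 = 1301063 - 1*371952 = 1301063 - 371952 = 929111)
b = 1/(-3086779 + 2*√156631) ≈ -3.2405e-7
b/z = (-3086779/9528203968317 - 2*√156631/9528203968317)/929111 = (-3086779/9528203968317 - 2*√156631/9528203968317)*(1/929111) = -3086779/8852759117206976187 - 2*√156631/8852759117206976187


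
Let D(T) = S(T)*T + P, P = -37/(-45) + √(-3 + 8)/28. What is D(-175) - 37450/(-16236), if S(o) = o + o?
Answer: 276251611/4510 + √5/28 ≈ 61253.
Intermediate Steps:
P = 37/45 + √5/28 (P = -37*(-1/45) + √5*(1/28) = 37/45 + √5/28 ≈ 0.90208)
S(o) = 2*o
D(T) = 37/45 + 2*T² + √5/28 (D(T) = (2*T)*T + (37/45 + √5/28) = 2*T² + (37/45 + √5/28) = 37/45 + 2*T² + √5/28)
D(-175) - 37450/(-16236) = (37/45 + 2*(-175)² + √5/28) - 37450/(-16236) = (37/45 + 2*30625 + √5/28) - 37450*(-1/16236) = (37/45 + 61250 + √5/28) + 18725/8118 = (2756287/45 + √5/28) + 18725/8118 = 276251611/4510 + √5/28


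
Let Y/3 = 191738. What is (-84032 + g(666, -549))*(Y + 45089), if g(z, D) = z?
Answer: -51712179898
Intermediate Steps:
Y = 575214 (Y = 3*191738 = 575214)
(-84032 + g(666, -549))*(Y + 45089) = (-84032 + 666)*(575214 + 45089) = -83366*620303 = -51712179898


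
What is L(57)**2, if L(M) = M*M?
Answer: 10556001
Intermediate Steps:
L(M) = M**2
L(57)**2 = (57**2)**2 = 3249**2 = 10556001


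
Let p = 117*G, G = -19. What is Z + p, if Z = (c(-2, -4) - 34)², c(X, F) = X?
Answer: -927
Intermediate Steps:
p = -2223 (p = 117*(-19) = -2223)
Z = 1296 (Z = (-2 - 34)² = (-36)² = 1296)
Z + p = 1296 - 2223 = -927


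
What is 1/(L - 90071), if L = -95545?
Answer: -1/185616 ≈ -5.3875e-6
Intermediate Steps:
1/(L - 90071) = 1/(-95545 - 90071) = 1/(-185616) = -1/185616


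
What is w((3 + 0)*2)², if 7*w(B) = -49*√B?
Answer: 294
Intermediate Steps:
w(B) = -7*√B (w(B) = (-49*√B)/7 = -7*√B)
w((3 + 0)*2)² = (-7*√2*√(3 + 0))² = (-7*√6)² = 294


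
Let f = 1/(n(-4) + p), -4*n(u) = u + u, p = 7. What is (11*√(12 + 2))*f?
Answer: 11*√14/9 ≈ 4.5731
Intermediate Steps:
n(u) = -u/2 (n(u) = -(u + u)/4 = -u/2)
f = ⅑ (f = 1/(-½*(-4) + 7) = 1/(2 + 7) = 1/9 = ⅑ ≈ 0.11111)
(11*√(12 + 2))*f = (11*√(12 + 2))*(⅑) = (11*√14)*(⅑) = 11*√14/9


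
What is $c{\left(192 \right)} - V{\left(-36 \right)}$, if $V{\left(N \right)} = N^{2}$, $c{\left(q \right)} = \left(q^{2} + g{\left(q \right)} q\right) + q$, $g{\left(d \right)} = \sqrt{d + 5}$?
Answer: $35760 + 192 \sqrt{197} \approx 38455.0$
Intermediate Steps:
$g{\left(d \right)} = \sqrt{5 + d}$
$c{\left(q \right)} = q + q^{2} + q \sqrt{5 + q}$ ($c{\left(q \right)} = \left(q^{2} + \sqrt{5 + q} q\right) + q = \left(q^{2} + q \sqrt{5 + q}\right) + q = q + q^{2} + q \sqrt{5 + q}$)
$c{\left(192 \right)} - V{\left(-36 \right)} = 192 \left(1 + 192 + \sqrt{5 + 192}\right) - \left(-36\right)^{2} = 192 \left(1 + 192 + \sqrt{197}\right) - 1296 = 192 \left(193 + \sqrt{197}\right) - 1296 = \left(37056 + 192 \sqrt{197}\right) - 1296 = 35760 + 192 \sqrt{197}$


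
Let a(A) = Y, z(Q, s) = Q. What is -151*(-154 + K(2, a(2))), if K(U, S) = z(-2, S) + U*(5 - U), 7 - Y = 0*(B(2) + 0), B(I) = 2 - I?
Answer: 22650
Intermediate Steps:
Y = 7 (Y = 7 - 0*((2 - 1*2) + 0) = 7 - 0*((2 - 2) + 0) = 7 - 0*(0 + 0) = 7 - 0*0 = 7 - 1*0 = 7 + 0 = 7)
a(A) = 7
K(U, S) = -2 + U*(5 - U)
-151*(-154 + K(2, a(2))) = -151*(-154 + (-2 - 1*2² + 5*2)) = -151*(-154 + (-2 - 1*4 + 10)) = -151*(-154 + (-2 - 4 + 10)) = -151*(-154 + 4) = -151*(-150) = 22650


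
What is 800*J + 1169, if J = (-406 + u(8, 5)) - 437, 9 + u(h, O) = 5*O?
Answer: -660431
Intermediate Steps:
u(h, O) = -9 + 5*O
J = -827 (J = (-406 + (-9 + 5*5)) - 437 = (-406 + (-9 + 25)) - 437 = (-406 + 16) - 437 = -390 - 437 = -827)
800*J + 1169 = 800*(-827) + 1169 = -661600 + 1169 = -660431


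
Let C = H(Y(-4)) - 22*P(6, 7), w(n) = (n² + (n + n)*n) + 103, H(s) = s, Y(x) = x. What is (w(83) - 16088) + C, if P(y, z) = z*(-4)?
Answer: 5294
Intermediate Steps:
w(n) = 103 + 3*n² (w(n) = (n² + (2*n)*n) + 103 = (n² + 2*n²) + 103 = 3*n² + 103 = 103 + 3*n²)
P(y, z) = -4*z
C = 612 (C = -4 - (-88)*7 = -4 - 22*(-28) = -4 + 616 = 612)
(w(83) - 16088) + C = ((103 + 3*83²) - 16088) + 612 = ((103 + 3*6889) - 16088) + 612 = ((103 + 20667) - 16088) + 612 = (20770 - 16088) + 612 = 4682 + 612 = 5294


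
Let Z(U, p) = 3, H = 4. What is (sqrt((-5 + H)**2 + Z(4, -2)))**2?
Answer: 4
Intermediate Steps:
(sqrt((-5 + H)**2 + Z(4, -2)))**2 = (sqrt((-5 + 4)**2 + 3))**2 = (sqrt((-1)**2 + 3))**2 = (sqrt(1 + 3))**2 = (sqrt(4))**2 = 2**2 = 4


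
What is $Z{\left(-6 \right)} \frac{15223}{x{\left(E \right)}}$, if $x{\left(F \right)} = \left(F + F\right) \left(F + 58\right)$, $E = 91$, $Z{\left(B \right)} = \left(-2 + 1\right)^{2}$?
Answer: $\frac{1171}{2086} \approx 0.56136$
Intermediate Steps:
$Z{\left(B \right)} = 1$ ($Z{\left(B \right)} = \left(-1\right)^{2} = 1$)
$x{\left(F \right)} = 2 F \left(58 + F\right)$
$Z{\left(-6 \right)} \frac{15223}{x{\left(E \right)}} = 1 \frac{15223}{2 \cdot 91 \left(58 + 91\right)} = 1 \frac{15223}{2 \cdot 91 \cdot 149} = 1 \cdot \frac{15223}{27118} = 1 \cdot 15223 \cdot \frac{1}{27118} = 1 \cdot \frac{1171}{2086} = \frac{1171}{2086}$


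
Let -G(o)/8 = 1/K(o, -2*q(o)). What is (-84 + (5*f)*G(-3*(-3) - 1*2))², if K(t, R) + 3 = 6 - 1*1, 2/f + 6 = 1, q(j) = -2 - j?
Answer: 5776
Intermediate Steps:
f = -⅖ (f = 2/(-6 + 1) = 2/(-5) = 2*(-⅕) = -⅖ ≈ -0.40000)
K(t, R) = 2 (K(t, R) = -3 + (6 - 1*1) = -3 + (6 - 1) = -3 + 5 = 2)
G(o) = -4 (G(o) = -8/2 = -8*½ = -4)
(-84 + (5*f)*G(-3*(-3) - 1*2))² = (-84 + (5*(-⅖))*(-4))² = (-84 - 2*(-4))² = (-84 + 8)² = (-76)² = 5776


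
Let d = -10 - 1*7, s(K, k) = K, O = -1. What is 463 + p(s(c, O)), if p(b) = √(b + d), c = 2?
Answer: 463 + I*√15 ≈ 463.0 + 3.873*I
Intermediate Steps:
d = -17 (d = -10 - 7 = -17)
p(b) = √(-17 + b) (p(b) = √(b - 17) = √(-17 + b))
463 + p(s(c, O)) = 463 + √(-17 + 2) = 463 + √(-15) = 463 + I*√15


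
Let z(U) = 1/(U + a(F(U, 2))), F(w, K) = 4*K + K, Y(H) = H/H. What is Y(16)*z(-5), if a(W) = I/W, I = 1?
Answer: -10/49 ≈ -0.20408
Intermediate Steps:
Y(H) = 1
F(w, K) = 5*K
a(W) = 1/W
z(U) = 1/(1/10 + U) (z(U) = 1/(U + 1/(5*2)) = 1/(U + 1/10) = 1/(1/10 + U))
Y(16)*z(-5) = 1*(10/(1 + 10*(-5))) = 1*(10/(1 - 50)) = 1*(10/(-49)) = 1*(10*(-1/49)) = 1*(-10/49) = -10/49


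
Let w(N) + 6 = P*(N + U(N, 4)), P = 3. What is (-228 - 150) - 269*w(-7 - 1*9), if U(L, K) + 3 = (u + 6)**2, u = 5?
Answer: -81078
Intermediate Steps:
U(L, K) = 118 (U(L, K) = -3 + (5 + 6)**2 = -3 + 11**2 = -3 + 121 = 118)
w(N) = 348 + 3*N (w(N) = -6 + 3*(N + 118) = -6 + 3*(118 + N) = -6 + (354 + 3*N) = 348 + 3*N)
(-228 - 150) - 269*w(-7 - 1*9) = (-228 - 150) - 269*(348 + 3*(-7 - 1*9)) = -378 - 269*(348 + 3*(-7 - 9)) = -378 - 269*(348 + 3*(-16)) = -378 - 269*(348 - 48) = -378 - 269*300 = -378 - 80700 = -81078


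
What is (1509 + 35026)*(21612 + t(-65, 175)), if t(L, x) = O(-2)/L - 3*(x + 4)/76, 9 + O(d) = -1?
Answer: 779869789445/988 ≈ 7.8934e+8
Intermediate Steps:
O(d) = -10 (O(d) = -9 - 1 = -10)
t(L, x) = -3/19 - 10/L - 3*x/76 (t(L, x) = -10/L - 3*(x + 4)/76 = -10/L - 3*(4 + x)*(1/76) = -10/L + (-12 - 3*x)*(1/76) = -10/L + (-3/19 - 3*x/76) = -3/19 - 10/L - 3*x/76)
(1509 + 35026)*(21612 + t(-65, 175)) = (1509 + 35026)*(21612 + (1/76)*(-760 - 3*(-65)*(4 + 175))/(-65)) = 36535*(21612 + (1/76)*(-1/65)*(-760 - 3*(-65)*179)) = 36535*(21612 + (1/76)*(-1/65)*(-760 + 34905)) = 36535*(21612 + (1/76)*(-1/65)*34145) = 36535*(21612 - 6829/988) = 36535*(21345827/988) = 779869789445/988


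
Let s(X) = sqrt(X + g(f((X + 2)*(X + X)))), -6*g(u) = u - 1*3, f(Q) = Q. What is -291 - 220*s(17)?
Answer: -291 - 110*I*sqrt(3246)/3 ≈ -291.0 - 2089.0*I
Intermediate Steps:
g(u) = 1/2 - u/6 (g(u) = -(u - 1*3)/6 = -(u - 3)/6 = -(-3 + u)/6 = 1/2 - u/6)
s(X) = sqrt(1/2 + X - X*(2 + X)/3) (s(X) = sqrt(X + (1/2 - (X + 2)*(X + X)/6)) = sqrt(X + (1/2 - (2 + X)*2*X/6)) = sqrt(X + (1/2 - X*(2 + X)/3)) = sqrt(1/2 + X - X*(2 + X)/3))
-291 - 220*s(17) = -291 - 110*sqrt(18 - 12*17**2 + 12*17)/3 = -291 - 110*sqrt(18 - 12*289 + 204)/3 = -291 - 110*sqrt(18 - 3468 + 204)/3 = -291 - 110*sqrt(-3246)/3 = -291 - 110*I*sqrt(3246)/3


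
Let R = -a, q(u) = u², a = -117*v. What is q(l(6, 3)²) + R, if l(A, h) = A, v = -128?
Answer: -13680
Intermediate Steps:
a = 14976 (a = -117*(-128) = 14976)
R = -14976 (R = -1*14976 = -14976)
q(l(6, 3)²) + R = (6²)² - 14976 = 36² - 14976 = 1296 - 14976 = -13680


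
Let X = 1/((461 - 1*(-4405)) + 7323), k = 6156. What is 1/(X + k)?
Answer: 12189/75035485 ≈ 0.00016244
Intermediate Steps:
X = 1/12189 (X = 1/((461 + 4405) + 7323) = 1/(4866 + 7323) = 1/12189 ≈ 8.2041e-5)
1/(X + k) = 1/(1/12189 + 6156) = 1/(75035485/12189) = 12189/75035485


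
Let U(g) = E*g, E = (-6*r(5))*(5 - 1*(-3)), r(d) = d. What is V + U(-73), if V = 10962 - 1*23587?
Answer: 4895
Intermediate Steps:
E = -240 (E = (-6*5)*(5 - 1*(-3)) = -30*(5 + 3) = -30*8 = -240)
V = -12625 (V = 10962 - 23587 = -12625)
U(g) = -240*g
V + U(-73) = -12625 - 240*(-73) = -12625 + 17520 = 4895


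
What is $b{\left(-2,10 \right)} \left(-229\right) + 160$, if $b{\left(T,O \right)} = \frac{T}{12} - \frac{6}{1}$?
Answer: $\frac{9433}{6} \approx 1572.2$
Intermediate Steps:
$b{\left(T,O \right)} = -6 + \frac{T}{12}$ ($b{\left(T,O \right)} = T \frac{1}{12} - 6 = \frac{T}{12} - 6 = -6 + \frac{T}{12}$)
$b{\left(-2,10 \right)} \left(-229\right) + 160 = \left(-6 + \frac{1}{12} \left(-2\right)\right) \left(-229\right) + 160 = \left(-6 - \frac{1}{6}\right) \left(-229\right) + 160 = \left(- \frac{37}{6}\right) \left(-229\right) + 160 = \frac{8473}{6} + 160 = \frac{9433}{6}$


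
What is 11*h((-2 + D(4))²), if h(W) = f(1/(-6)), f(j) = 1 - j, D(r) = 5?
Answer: 77/6 ≈ 12.833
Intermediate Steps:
h(W) = 7/6 (h(W) = 1 - 1/(-6) = 1 - 1*(-⅙) = 1 + ⅙ = 7/6)
11*h((-2 + D(4))²) = 11*(7/6) = 77/6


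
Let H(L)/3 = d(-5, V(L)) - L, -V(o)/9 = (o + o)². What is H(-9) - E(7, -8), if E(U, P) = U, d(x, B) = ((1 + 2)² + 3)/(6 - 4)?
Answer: 38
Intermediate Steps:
V(o) = -36*o² (V(o) = -9*(o + o)² = -9*4*o² = -36*o²)
d(x, B) = 6 (d(x, B) = (3² + 3)/2 = (9 + 3)*(½) = 12*(½) = 6)
H(L) = 18 - 3*L (H(L) = 3*(6 - L) = 18 - 3*L)
H(-9) - E(7, -8) = (18 - 3*(-9)) - 1*7 = (18 + 27) - 7 = 45 - 7 = 38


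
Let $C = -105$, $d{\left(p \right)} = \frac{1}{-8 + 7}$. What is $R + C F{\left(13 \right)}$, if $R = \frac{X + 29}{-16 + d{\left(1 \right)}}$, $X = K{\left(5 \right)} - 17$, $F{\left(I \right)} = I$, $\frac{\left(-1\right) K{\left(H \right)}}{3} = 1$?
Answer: $- \frac{23214}{17} \approx -1365.5$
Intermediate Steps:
$K{\left(H \right)} = -3$ ($K{\left(H \right)} = \left(-3\right) 1 = -3$)
$d{\left(p \right)} = -1$ ($d{\left(p \right)} = \frac{1}{-1} = -1$)
$X = -20$ ($X = -3 - 17 = -20$)
$R = - \frac{9}{17}$ ($R = \frac{-20 + 29}{-16 - 1} = \frac{9}{-17} = 9 \left(- \frac{1}{17}\right) = - \frac{9}{17} \approx -0.52941$)
$R + C F{\left(13 \right)} = - \frac{9}{17} - 1365 = - \frac{23214}{17}$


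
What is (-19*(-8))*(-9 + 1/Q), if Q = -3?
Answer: -4256/3 ≈ -1418.7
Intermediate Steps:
(-19*(-8))*(-9 + 1/Q) = (-19*(-8))*(-9 + 1/(-3)) = 152*(-9 - 1/3) = 152*(-28/3) = -4256/3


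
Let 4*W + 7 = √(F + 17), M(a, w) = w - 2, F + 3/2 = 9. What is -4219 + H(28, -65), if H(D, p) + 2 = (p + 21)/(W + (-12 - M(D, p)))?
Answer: -382873245/90689 + 1232*√2/90689 ≈ -4221.8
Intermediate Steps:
F = 15/2 (F = -3/2 + 9 = 15/2 ≈ 7.5000)
M(a, w) = -2 + w
W = -7/4 + 7*√2/8 (W = -7/4 + √(15/2 + 17)/4 = -7/4 + √(49/2)/4 = -7/4 + (7*√2/2)/4 = -7/4 + 7*√2/8 ≈ -0.51256)
H(D, p) = -2 + (21 + p)/(-47/4 - p + 7*√2/8) (H(D, p) = -2 + (p + 21)/((-7/4 + 7*√2/8) + (-12 - (-2 + p))) = -2 + (21 + p)/((-7/4 + 7*√2/8) + (-12 + (2 - p))) = -2 + (21 + p)/((-7/4 + 7*√2/8) + (-10 - p)) = -2 + (21 + p)/(-47/4 - p + 7*√2/8))
-4219 + H(28, -65) = -4219 + 2*(-178 - 12*(-65) + 7*√2)/(94 - 7*√2 + 8*(-65)) = -4219 + 2*(-178 + 780 + 7*√2)/(94 - 7*√2 - 520) = -4219 + 2*(602 + 7*√2)/(-426 - 7*√2)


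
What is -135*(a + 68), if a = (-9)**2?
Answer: -20115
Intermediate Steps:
a = 81
-135*(a + 68) = -135*(81 + 68) = -135*149 = -20115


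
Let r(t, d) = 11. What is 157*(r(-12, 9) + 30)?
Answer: 6437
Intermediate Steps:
157*(r(-12, 9) + 30) = 157*(11 + 30) = 157*41 = 6437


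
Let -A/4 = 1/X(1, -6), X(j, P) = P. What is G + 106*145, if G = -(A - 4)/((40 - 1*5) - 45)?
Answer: 46109/3 ≈ 15370.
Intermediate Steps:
A = ⅔ (A = -4/(-6) = -4*(-⅙) = ⅔ ≈ 0.66667)
G = -⅓ (G = -(⅔ - 4)/((40 - 1*5) - 45) = -(-10)/(3*((40 - 5) - 45)) = -(-10)/(3*(35 - 45)) = -(-10)/(3*(-10)) = -(-10)*(-1)/(3*10) = -1*⅓ = -⅓ ≈ -0.33333)
G + 106*145 = -⅓ + 106*145 = -⅓ + 15370 = 46109/3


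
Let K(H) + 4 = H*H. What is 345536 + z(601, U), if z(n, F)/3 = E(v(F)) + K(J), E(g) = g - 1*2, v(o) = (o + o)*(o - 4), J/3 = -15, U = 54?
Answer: 367793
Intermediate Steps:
J = -45 (J = 3*(-15) = -45)
K(H) = -4 + H² (K(H) = -4 + H*H = -4 + H²)
v(o) = 2*o*(-4 + o) (v(o) = (2*o)*(-4 + o) = 2*o*(-4 + o))
E(g) = -2 + g (E(g) = g - 2 = -2 + g)
z(n, F) = 6057 + 6*F*(-4 + F) (z(n, F) = 3*((-2 + 2*F*(-4 + F)) + (-4 + (-45)²)) = 3*((-2 + 2*F*(-4 + F)) + (-4 + 2025)) = 3*((-2 + 2*F*(-4 + F)) + 2021) = 3*(2019 + 2*F*(-4 + F)) = 6057 + 6*F*(-4 + F))
345536 + z(601, U) = 345536 + (6057 + 6*54*(-4 + 54)) = 345536 + (6057 + 6*54*50) = 345536 + (6057 + 16200) = 345536 + 22257 = 367793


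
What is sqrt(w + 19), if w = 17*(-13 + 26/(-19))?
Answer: 2*I*sqrt(20330)/19 ≈ 15.009*I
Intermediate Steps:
w = -4641/19 (w = 17*(-13 + 26*(-1/19)) = 17*(-13 - 26/19) = 17*(-273/19) = -4641/19 ≈ -244.26)
sqrt(w + 19) = sqrt(-4641/19 + 19) = sqrt(-4280/19) = 2*I*sqrt(20330)/19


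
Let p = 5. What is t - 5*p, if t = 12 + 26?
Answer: 13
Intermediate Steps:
t = 38
t - 5*p = 38 - 5*5 = 38 - 25 = 13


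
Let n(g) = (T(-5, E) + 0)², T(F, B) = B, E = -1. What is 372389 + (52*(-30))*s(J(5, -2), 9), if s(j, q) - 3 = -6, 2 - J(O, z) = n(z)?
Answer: 377069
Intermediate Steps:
n(g) = 1 (n(g) = (-1 + 0)² = (-1)² = 1)
J(O, z) = 1 (J(O, z) = 2 - 1*1 = 2 - 1 = 1)
s(j, q) = -3 (s(j, q) = 3 - 6 = -3)
372389 + (52*(-30))*s(J(5, -2), 9) = 372389 + (52*(-30))*(-3) = 372389 - 1560*(-3) = 372389 + 4680 = 377069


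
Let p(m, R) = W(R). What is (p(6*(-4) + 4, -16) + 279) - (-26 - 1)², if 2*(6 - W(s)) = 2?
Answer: -445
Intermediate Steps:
W(s) = 5 (W(s) = 6 - ½*2 = 6 - 1 = 5)
p(m, R) = 5
(p(6*(-4) + 4, -16) + 279) - (-26 - 1)² = (5 + 279) - (-26 - 1)² = 284 - 1*(-27)² = 284 - 1*729 = 284 - 729 = -445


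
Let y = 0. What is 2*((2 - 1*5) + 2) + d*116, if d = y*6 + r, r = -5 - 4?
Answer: -1046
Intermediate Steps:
r = -9
d = -9 (d = 0*6 - 9 = 0 - 9 = -9)
2*((2 - 1*5) + 2) + d*116 = 2*((2 - 1*5) + 2) - 9*116 = 2*((2 - 5) + 2) - 1044 = 2*(-3 + 2) - 1044 = 2*(-1) - 1044 = -2 - 1044 = -1046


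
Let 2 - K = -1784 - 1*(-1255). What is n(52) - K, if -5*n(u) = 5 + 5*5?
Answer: -537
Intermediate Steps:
n(u) = -6 (n(u) = -(5 + 5*5)/5 = -(5 + 25)/5 = -1/5*30 = -6)
K = 531 (K = 2 - (-1784 - 1*(-1255)) = 2 - (-1784 + 1255) = 2 - 1*(-529) = 2 + 529 = 531)
n(52) - K = -6 - 1*531 = -6 - 531 = -537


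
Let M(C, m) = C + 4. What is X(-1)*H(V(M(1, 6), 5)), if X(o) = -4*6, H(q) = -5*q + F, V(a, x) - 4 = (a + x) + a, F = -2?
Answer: 2328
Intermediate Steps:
M(C, m) = 4 + C
V(a, x) = 4 + x + 2*a (V(a, x) = 4 + ((a + x) + a) = 4 + (x + 2*a) = 4 + x + 2*a)
H(q) = -2 - 5*q (H(q) = -5*q - 2 = -2 - 5*q)
X(o) = -24
X(-1)*H(V(M(1, 6), 5)) = -24*(-2 - 5*(4 + 5 + 2*(4 + 1))) = -24*(-2 - 5*(4 + 5 + 2*5)) = -24*(-2 - 5*(4 + 5 + 10)) = -24*(-2 - 5*19) = -24*(-2 - 95) = -24*(-97) = 2328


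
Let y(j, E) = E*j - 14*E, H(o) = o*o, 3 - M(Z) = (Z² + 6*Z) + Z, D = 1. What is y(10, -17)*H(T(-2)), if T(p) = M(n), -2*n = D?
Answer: 10625/4 ≈ 2656.3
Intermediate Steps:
n = -½ (n = -½*1 = -½ ≈ -0.50000)
M(Z) = 3 - Z² - 7*Z (M(Z) = 3 - ((Z² + 6*Z) + Z) = 3 - (Z² + 7*Z) = 3 + (-Z² - 7*Z) = 3 - Z² - 7*Z)
T(p) = 25/4 (T(p) = 3 - (-½)² - 7*(-½) = 3 - 1*¼ + 7/2 = 3 - ¼ + 7/2 = 25/4)
H(o) = o²
y(j, E) = -14*E + E*j
y(10, -17)*H(T(-2)) = (-17*(-14 + 10))*(25/4)² = -17*(-4)*(625/16) = 68*(625/16) = 10625/4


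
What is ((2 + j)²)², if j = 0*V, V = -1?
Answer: 16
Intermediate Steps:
j = 0 (j = 0*(-1) = 0)
((2 + j)²)² = ((2 + 0)²)² = (2²)² = 4² = 16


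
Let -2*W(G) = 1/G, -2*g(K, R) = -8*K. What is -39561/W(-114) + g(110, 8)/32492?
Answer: -73268712574/8123 ≈ -9.0199e+6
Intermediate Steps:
g(K, R) = 4*K (g(K, R) = -(-4)*K = 4*K)
W(G) = -1/(2*G)
-39561/W(-114) + g(110, 8)/32492 = -39561/((-1/2/(-114))) + (4*110)/32492 = -39561/((-1/2*(-1/114))) + 440*(1/32492) = -39561/1/228 + 110/8123 = -39561*228 + 110/8123 = -9019908 + 110/8123 = -73268712574/8123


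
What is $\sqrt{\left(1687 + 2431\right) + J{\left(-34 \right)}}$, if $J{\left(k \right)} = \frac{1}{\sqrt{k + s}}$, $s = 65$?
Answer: $\frac{\sqrt{3957398 + 31 \sqrt{31}}}{31} \approx 64.173$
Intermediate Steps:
$J{\left(k \right)} = \frac{1}{\sqrt{65 + k}}$ ($J{\left(k \right)} = \frac{1}{\sqrt{k + 65}} = \frac{1}{\sqrt{65 + k}}$)
$\sqrt{\left(1687 + 2431\right) + J{\left(-34 \right)}} = \sqrt{\left(1687 + 2431\right) + \frac{1}{\sqrt{65 - 34}}} = \sqrt{4118 + \frac{1}{\sqrt{31}}} = \sqrt{4118 + \frac{\sqrt{31}}{31}}$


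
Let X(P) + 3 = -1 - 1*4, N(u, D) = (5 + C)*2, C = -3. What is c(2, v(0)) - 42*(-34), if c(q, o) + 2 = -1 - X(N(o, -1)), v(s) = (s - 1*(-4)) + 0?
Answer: 1433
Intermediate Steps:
N(u, D) = 4 (N(u, D) = (5 - 3)*2 = 2*2 = 4)
v(s) = 4 + s (v(s) = (s + 4) + 0 = (4 + s) + 0 = 4 + s)
X(P) = -8 (X(P) = -3 + (-1 - 1*4) = -3 + (-1 - 4) = -3 - 5 = -8)
c(q, o) = 5 (c(q, o) = -2 + (-1 - 1*(-8)) = -2 + (-1 + 8) = -2 + 7 = 5)
c(2, v(0)) - 42*(-34) = 5 - 42*(-34) = 5 + 1428 = 1433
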